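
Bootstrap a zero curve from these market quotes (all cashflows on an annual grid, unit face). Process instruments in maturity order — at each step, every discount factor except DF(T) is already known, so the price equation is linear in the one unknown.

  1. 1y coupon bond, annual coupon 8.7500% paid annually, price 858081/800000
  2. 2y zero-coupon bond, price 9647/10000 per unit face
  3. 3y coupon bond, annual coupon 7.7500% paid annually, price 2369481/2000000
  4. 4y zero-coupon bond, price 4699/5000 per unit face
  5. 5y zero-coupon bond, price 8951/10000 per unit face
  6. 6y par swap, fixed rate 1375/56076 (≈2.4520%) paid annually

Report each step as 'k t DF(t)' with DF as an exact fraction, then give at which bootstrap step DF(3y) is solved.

1 1 9863/10000
2 2 9647/10000
3 3 1199/1250
4 4 4699/5000
5 5 8951/10000
6 6 69/80
DF(3y) is solved at step 3

step 1 [1y] bond c/1=7/80: DF=(858081/800000 − 7/80·(0))/(1+7/80) = 9863/10000 ≈ 0.986300
step 2 [2y] zero: DF = P = 9647/10000 ≈ 0.964700
step 3 [3y] bond c/1=31/400: DF=(2369481/2000000 − 31/400·(0.986300+0.964700))/(1+31/400) = 1199/1250 ≈ 0.959200
step 4 [4y] zero: DF = P = 4699/5000 ≈ 0.939800
step 5 [5y] zero: DF = P = 8951/10000 ≈ 0.895100
step 6 [6y] swap r/1=1375/56076: DF=(1 − 1375/56076·(0.986300+0.964700+0.959200+0.939800+0.895100))/(1+1375/56076) = 69/80 ≈ 0.862500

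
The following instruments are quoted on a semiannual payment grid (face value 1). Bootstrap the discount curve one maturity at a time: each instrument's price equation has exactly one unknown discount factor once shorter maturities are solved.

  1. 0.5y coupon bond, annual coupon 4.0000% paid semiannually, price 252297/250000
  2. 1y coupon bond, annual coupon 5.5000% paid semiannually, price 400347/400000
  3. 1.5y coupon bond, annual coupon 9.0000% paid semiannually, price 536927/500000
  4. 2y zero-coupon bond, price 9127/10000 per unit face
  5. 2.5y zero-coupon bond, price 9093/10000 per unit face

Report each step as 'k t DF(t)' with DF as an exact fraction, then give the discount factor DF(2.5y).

step 1 [0.5y] bond c/2=1/50: DF=(252297/250000 − 1/50·(0))/(1+1/50) = 4947/5000 ≈ 0.989400
step 2 [1y] bond c/2=11/400: DF=(400347/400000 − 11/400·(0.989400))/(1+11/400) = 2369/2500 ≈ 0.947600
step 3 [1.5y] bond c/2=9/200: DF=(536927/500000 − 9/200·(0.989400+0.947600))/(1+9/200) = 4721/5000 ≈ 0.944200
step 4 [2y] zero: DF = P = 9127/10000 ≈ 0.912700
step 5 [2.5y] zero: DF = P = 9093/10000 ≈ 0.909300

1 1/2 4947/5000
2 1 2369/2500
3 3/2 4721/5000
4 2 9127/10000
5 5/2 9093/10000
DF(2.5y) = 9093/10000 ≈ 0.909300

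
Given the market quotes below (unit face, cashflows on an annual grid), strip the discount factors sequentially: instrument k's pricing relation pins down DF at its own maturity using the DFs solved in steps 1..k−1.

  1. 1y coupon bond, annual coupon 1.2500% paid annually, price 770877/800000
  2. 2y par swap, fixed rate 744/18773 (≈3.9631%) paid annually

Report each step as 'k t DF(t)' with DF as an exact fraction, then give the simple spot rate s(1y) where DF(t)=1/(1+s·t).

1 1 9517/10000
2 2 1157/1250
s(1y) = (1/(9517/10000) − 1)/(1) = 483/9517 ≈ 5.0751%

step 1 [1y] bond c/1=1/80: DF=(770877/800000 − 1/80·(0))/(1+1/80) = 9517/10000 ≈ 0.951700
step 2 [2y] swap r/1=744/18773: DF=(1 − 744/18773·(0.951700))/(1+744/18773) = 1157/1250 ≈ 0.925600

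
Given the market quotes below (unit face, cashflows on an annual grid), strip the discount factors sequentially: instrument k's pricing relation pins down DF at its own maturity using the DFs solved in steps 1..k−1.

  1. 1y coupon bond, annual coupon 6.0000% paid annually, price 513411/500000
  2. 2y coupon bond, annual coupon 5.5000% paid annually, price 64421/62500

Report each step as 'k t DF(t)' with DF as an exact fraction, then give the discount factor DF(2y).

step 1 [1y] bond c/1=3/50: DF=(513411/500000 − 3/50·(0))/(1+3/50) = 9687/10000 ≈ 0.968700
step 2 [2y] bond c/1=11/200: DF=(64421/62500 − 11/200·(0.968700))/(1+11/200) = 1853/2000 ≈ 0.926500

1 1 9687/10000
2 2 1853/2000
DF(2y) = 1853/2000 ≈ 0.926500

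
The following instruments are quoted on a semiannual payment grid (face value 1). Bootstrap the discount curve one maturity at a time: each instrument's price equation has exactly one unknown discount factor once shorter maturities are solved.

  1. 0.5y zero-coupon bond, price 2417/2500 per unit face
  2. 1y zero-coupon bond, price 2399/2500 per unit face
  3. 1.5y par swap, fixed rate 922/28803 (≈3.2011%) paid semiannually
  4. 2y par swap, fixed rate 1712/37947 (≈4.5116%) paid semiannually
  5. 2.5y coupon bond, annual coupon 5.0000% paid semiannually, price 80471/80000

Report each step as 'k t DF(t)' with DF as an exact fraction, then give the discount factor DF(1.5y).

1 1/2 2417/2500
2 1 2399/2500
3 3/2 9539/10000
4 2 1143/1250
5 5/2 1111/1250
DF(1.5y) = 9539/10000 ≈ 0.953900

step 1 [0.5y] zero: DF = P = 2417/2500 ≈ 0.966800
step 2 [1y] zero: DF = P = 2399/2500 ≈ 0.959600
step 3 [1.5y] swap r/2=461/28803: DF=(1 − 461/28803·(0.966800+0.959600))/(1+461/28803) = 9539/10000 ≈ 0.953900
step 4 [2y] swap r/2=856/37947: DF=(1 − 856/37947·(0.966800+0.959600+0.953900))/(1+856/37947) = 1143/1250 ≈ 0.914400
step 5 [2.5y] bond c/2=1/40: DF=(80471/80000 − 1/40·(0.966800+0.959600+0.953900+0.914400))/(1+1/40) = 1111/1250 ≈ 0.888800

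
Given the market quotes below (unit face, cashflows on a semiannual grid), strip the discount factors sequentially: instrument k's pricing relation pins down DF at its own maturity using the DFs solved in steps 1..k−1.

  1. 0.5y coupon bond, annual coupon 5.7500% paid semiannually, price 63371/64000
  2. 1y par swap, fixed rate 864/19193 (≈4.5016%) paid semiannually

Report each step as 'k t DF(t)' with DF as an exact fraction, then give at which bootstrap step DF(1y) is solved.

step 1 [0.5y] bond c/2=23/800: DF=(63371/64000 − 23/800·(0))/(1+23/800) = 77/80 ≈ 0.962500
step 2 [1y] swap r/2=432/19193: DF=(1 − 432/19193·(0.962500))/(1+432/19193) = 598/625 ≈ 0.956800

1 1/2 77/80
2 1 598/625
DF(1y) is solved at step 2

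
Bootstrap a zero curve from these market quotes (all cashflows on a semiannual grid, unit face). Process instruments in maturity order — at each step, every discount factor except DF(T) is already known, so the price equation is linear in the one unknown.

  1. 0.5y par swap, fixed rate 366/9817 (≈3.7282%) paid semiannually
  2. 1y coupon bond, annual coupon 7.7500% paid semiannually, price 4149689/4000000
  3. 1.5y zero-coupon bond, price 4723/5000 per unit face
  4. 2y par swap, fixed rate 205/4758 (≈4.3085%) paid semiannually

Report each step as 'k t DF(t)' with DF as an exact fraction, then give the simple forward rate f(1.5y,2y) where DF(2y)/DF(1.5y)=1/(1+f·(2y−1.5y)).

step 1 [0.5y] swap r/2=183/9817: DF=(1 − 183/9817·(0))/(1+183/9817) = 9817/10000 ≈ 0.981700
step 2 [1y] bond c/2=31/800: DF=(4149689/4000000 − 31/800·(0.981700))/(1+31/800) = 9621/10000 ≈ 0.962100
step 3 [1.5y] zero: DF = P = 4723/5000 ≈ 0.944600
step 4 [2y] swap r/2=205/9516: DF=(1 − 205/9516·(0.981700+0.962100+0.944600))/(1+205/9516) = 459/500 ≈ 0.918000

1 1/2 9817/10000
2 1 9621/10000
3 3/2 4723/5000
4 2 459/500
f(1.5y,2y) = ((4723/5000)/(459/500) − 1)/(1/2) = 133/2295 ≈ 5.7952%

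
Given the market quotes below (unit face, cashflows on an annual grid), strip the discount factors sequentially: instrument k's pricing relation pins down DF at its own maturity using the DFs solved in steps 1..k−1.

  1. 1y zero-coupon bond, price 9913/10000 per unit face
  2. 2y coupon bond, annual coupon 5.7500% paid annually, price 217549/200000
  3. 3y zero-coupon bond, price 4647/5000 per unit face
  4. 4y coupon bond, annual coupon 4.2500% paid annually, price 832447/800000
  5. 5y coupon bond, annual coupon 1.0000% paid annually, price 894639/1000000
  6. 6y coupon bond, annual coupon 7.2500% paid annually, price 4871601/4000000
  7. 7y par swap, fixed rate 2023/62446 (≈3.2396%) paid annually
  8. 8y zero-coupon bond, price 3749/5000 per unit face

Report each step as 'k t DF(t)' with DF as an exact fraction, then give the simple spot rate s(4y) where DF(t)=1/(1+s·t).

1 1 9913/10000
2 2 9747/10000
3 3 4647/5000
4 4 8801/10000
5 5 2121/2500
6 6 823/1000
7 7 7977/10000
8 8 3749/5000
s(4y) = (1/(8801/10000) − 1)/(4) = 1199/35204 ≈ 3.4059%

step 1 [1y] zero: DF = P = 9913/10000 ≈ 0.991300
step 2 [2y] bond c/1=23/400: DF=(217549/200000 − 23/400·(0.991300))/(1+23/400) = 9747/10000 ≈ 0.974700
step 3 [3y] zero: DF = P = 4647/5000 ≈ 0.929400
step 4 [4y] bond c/1=17/400: DF=(832447/800000 − 17/400·(0.991300+0.974700+0.929400))/(1+17/400) = 8801/10000 ≈ 0.880100
step 5 [5y] bond c/1=1/100: DF=(894639/1000000 − 1/100·(0.991300+0.974700+0.929400+0.880100))/(1+1/100) = 2121/2500 ≈ 0.848400
step 6 [6y] bond c/1=29/400: DF=(4871601/4000000 − 29/400·(0.991300+0.974700+0.929400+0.880100+0.848400))/(1+29/400) = 823/1000 ≈ 0.823000
step 7 [7y] swap r/1=2023/62446: DF=(1 − 2023/62446·(0.991300+0.974700+0.929400+0.880100+0.848400+0.823000))/(1+2023/62446) = 7977/10000 ≈ 0.797700
step 8 [8y] zero: DF = P = 3749/5000 ≈ 0.749800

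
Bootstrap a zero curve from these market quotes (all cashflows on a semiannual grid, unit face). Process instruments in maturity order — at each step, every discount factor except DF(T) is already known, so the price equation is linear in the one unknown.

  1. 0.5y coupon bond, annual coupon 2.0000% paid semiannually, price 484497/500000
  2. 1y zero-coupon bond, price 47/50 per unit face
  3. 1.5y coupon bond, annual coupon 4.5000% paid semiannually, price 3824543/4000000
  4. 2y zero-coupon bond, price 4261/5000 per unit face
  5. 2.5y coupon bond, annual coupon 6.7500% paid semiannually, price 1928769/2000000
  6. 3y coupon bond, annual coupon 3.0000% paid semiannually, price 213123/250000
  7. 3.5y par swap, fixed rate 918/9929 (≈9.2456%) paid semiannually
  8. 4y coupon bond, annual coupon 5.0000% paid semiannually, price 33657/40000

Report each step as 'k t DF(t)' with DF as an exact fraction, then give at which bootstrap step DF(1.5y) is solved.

step 1 [0.5y] bond c/2=1/100: DF=(484497/500000 − 1/100·(0))/(1+1/100) = 4797/5000 ≈ 0.959400
step 2 [1y] zero: DF = P = 47/50 ≈ 0.940000
step 3 [1.5y] bond c/2=9/400: DF=(3824543/4000000 − 9/400·(0.959400+0.940000))/(1+9/400) = 8933/10000 ≈ 0.893300
step 4 [2y] zero: DF = P = 4261/5000 ≈ 0.852200
step 5 [2.5y] bond c/2=27/800: DF=(1928769/2000000 − 27/800·(0.959400+0.940000+0.893300+0.852200))/(1+27/800) = 8139/10000 ≈ 0.813900
step 6 [3y] bond c/2=3/200: DF=(213123/250000 − 3/200·(0.959400+0.940000+0.893300+0.852200+0.813900))/(1+3/200) = 387/500 ≈ 0.774000
step 7 [3.5y] swap r/2=459/9929: DF=(1 − 459/9929·(0.959400+0.940000+0.893300+0.852200+0.813900+0.774000))/(1+459/9929) = 3623/5000 ≈ 0.724600
step 8 [4y] bond c/2=1/40: DF=(33657/40000 − 1/40·(0.959400+0.940000+0.893300+0.852200+0.813900+0.774000+0.724600))/(1+1/40) = 1689/2500 ≈ 0.675600

1 1/2 4797/5000
2 1 47/50
3 3/2 8933/10000
4 2 4261/5000
5 5/2 8139/10000
6 3 387/500
7 7/2 3623/5000
8 4 1689/2500
DF(1.5y) is solved at step 3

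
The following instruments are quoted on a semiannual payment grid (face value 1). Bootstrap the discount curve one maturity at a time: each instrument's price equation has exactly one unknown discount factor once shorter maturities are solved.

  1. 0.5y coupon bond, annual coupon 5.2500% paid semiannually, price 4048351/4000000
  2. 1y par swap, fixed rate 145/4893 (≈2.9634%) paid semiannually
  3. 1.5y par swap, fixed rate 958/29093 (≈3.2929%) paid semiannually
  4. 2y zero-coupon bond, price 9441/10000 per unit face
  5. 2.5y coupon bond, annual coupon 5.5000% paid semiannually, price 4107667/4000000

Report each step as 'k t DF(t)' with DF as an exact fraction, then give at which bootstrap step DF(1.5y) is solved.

step 1 [0.5y] bond c/2=21/800: DF=(4048351/4000000 − 21/800·(0))/(1+21/800) = 4931/5000 ≈ 0.986200
step 2 [1y] swap r/2=145/9786: DF=(1 − 145/9786·(0.986200))/(1+145/9786) = 971/1000 ≈ 0.971000
step 3 [1.5y] swap r/2=479/29093: DF=(1 − 479/29093·(0.986200+0.971000))/(1+479/29093) = 9521/10000 ≈ 0.952100
step 4 [2y] zero: DF = P = 9441/10000 ≈ 0.944100
step 5 [2.5y] bond c/2=11/400: DF=(4107667/4000000 − 11/400·(0.986200+0.971000+0.952100+0.944100))/(1+11/400) = 8963/10000 ≈ 0.896300

1 1/2 4931/5000
2 1 971/1000
3 3/2 9521/10000
4 2 9441/10000
5 5/2 8963/10000
DF(1.5y) is solved at step 3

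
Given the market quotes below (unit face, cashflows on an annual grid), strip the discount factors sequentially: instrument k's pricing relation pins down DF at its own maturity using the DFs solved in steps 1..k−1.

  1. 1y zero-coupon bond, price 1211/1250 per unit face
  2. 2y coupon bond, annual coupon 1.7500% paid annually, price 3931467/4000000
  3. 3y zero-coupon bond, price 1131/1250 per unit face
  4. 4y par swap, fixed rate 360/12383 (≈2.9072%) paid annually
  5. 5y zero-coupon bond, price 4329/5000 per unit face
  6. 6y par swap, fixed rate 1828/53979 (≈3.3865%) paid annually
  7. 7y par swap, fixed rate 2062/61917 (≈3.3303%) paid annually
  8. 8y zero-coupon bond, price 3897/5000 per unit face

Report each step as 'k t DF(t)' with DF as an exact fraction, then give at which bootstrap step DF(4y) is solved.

1 1 1211/1250
2 2 9493/10000
3 3 1131/1250
4 4 223/250
5 5 4329/5000
6 6 2043/2500
7 7 3969/5000
8 8 3897/5000
DF(4y) is solved at step 4

step 1 [1y] zero: DF = P = 1211/1250 ≈ 0.968800
step 2 [2y] bond c/1=7/400: DF=(3931467/4000000 − 7/400·(0.968800))/(1+7/400) = 9493/10000 ≈ 0.949300
step 3 [3y] zero: DF = P = 1131/1250 ≈ 0.904800
step 4 [4y] swap r/1=360/12383: DF=(1 − 360/12383·(0.968800+0.949300+0.904800))/(1+360/12383) = 223/250 ≈ 0.892000
step 5 [5y] zero: DF = P = 4329/5000 ≈ 0.865800
step 6 [6y] swap r/1=1828/53979: DF=(1 − 1828/53979·(0.968800+0.949300+0.904800+0.892000+0.865800))/(1+1828/53979) = 2043/2500 ≈ 0.817200
step 7 [7y] swap r/1=2062/61917: DF=(1 − 2062/61917·(0.968800+0.949300+0.904800+0.892000+0.865800+0.817200))/(1+2062/61917) = 3969/5000 ≈ 0.793800
step 8 [8y] zero: DF = P = 3897/5000 ≈ 0.779400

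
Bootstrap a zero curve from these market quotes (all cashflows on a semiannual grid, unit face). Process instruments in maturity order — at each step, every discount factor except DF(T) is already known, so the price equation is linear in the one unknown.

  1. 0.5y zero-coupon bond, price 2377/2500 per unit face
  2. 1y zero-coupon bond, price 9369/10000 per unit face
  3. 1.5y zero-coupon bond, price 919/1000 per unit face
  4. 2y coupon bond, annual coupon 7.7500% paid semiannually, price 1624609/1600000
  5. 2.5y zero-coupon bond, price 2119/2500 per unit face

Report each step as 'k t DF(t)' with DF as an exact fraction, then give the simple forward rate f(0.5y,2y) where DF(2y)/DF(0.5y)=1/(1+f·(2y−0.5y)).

1 1/2 2377/2500
2 1 9369/10000
3 3/2 919/1000
4 2 1091/1250
5 5/2 2119/2500
f(0.5y,2y) = ((2377/2500)/(1091/1250) − 1)/(3/2) = 65/1091 ≈ 5.9578%

step 1 [0.5y] zero: DF = P = 2377/2500 ≈ 0.950800
step 2 [1y] zero: DF = P = 9369/10000 ≈ 0.936900
step 3 [1.5y] zero: DF = P = 919/1000 ≈ 0.919000
step 4 [2y] bond c/2=31/800: DF=(1624609/1600000 − 31/800·(0.950800+0.936900+0.919000))/(1+31/800) = 1091/1250 ≈ 0.872800
step 5 [2.5y] zero: DF = P = 2119/2500 ≈ 0.847600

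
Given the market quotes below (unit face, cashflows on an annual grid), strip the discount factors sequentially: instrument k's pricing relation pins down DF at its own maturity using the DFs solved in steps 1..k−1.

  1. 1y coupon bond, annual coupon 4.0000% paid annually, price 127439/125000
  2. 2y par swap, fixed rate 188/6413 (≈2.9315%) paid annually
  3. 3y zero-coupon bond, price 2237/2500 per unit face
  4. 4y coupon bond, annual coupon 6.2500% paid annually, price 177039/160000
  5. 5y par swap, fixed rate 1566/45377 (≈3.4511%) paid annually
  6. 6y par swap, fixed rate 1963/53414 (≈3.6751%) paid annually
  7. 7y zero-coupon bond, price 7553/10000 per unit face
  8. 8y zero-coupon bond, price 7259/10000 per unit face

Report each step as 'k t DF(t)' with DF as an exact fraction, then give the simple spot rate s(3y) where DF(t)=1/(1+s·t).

step 1 [1y] bond c/1=1/25: DF=(127439/125000 − 1/25·(0))/(1+1/25) = 9803/10000 ≈ 0.980300
step 2 [2y] swap r/1=188/6413: DF=(1 − 188/6413·(0.980300))/(1+188/6413) = 2359/2500 ≈ 0.943600
step 3 [3y] zero: DF = P = 2237/2500 ≈ 0.894800
step 4 [4y] bond c/1=1/16: DF=(177039/160000 − 1/16·(0.980300+0.943600+0.894800))/(1+1/16) = 2189/2500 ≈ 0.875600
step 5 [5y] swap r/1=1566/45377: DF=(1 − 1566/45377·(0.980300+0.943600+0.894800+0.875600))/(1+1566/45377) = 4217/5000 ≈ 0.843400
step 6 [6y] swap r/1=1963/53414: DF=(1 − 1963/53414·(0.980300+0.943600+0.894800+0.875600+0.843400))/(1+1963/53414) = 8037/10000 ≈ 0.803700
step 7 [7y] zero: DF = P = 7553/10000 ≈ 0.755300
step 8 [8y] zero: DF = P = 7259/10000 ≈ 0.725900

1 1 9803/10000
2 2 2359/2500
3 3 2237/2500
4 4 2189/2500
5 5 4217/5000
6 6 8037/10000
7 7 7553/10000
8 8 7259/10000
s(3y) = (1/(2237/2500) − 1)/(3) = 263/6711 ≈ 3.9189%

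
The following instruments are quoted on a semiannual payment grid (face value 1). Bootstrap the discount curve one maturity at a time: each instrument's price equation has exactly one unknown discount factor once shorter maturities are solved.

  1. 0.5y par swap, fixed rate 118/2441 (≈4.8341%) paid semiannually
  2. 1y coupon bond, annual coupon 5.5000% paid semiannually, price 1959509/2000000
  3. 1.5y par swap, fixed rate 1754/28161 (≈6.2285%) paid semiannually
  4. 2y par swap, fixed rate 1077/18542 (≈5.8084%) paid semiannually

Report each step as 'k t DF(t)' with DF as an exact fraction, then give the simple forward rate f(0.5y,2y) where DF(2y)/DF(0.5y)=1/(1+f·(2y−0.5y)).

step 1 [0.5y] swap r/2=59/2441: DF=(1 − 59/2441·(0))/(1+59/2441) = 2441/2500 ≈ 0.976400
step 2 [1y] bond c/2=11/400: DF=(1959509/2000000 − 11/400·(0.976400))/(1+11/400) = 4637/5000 ≈ 0.927400
step 3 [1.5y] swap r/2=877/28161: DF=(1 − 877/28161·(0.976400+0.927400))/(1+877/28161) = 9123/10000 ≈ 0.912300
step 4 [2y] swap r/2=1077/37084: DF=(1 − 1077/37084·(0.976400+0.927400+0.912300))/(1+1077/37084) = 8923/10000 ≈ 0.892300

1 1/2 2441/2500
2 1 4637/5000
3 3/2 9123/10000
4 2 8923/10000
f(0.5y,2y) = ((2441/2500)/(8923/10000) − 1)/(3/2) = 1682/26769 ≈ 6.2834%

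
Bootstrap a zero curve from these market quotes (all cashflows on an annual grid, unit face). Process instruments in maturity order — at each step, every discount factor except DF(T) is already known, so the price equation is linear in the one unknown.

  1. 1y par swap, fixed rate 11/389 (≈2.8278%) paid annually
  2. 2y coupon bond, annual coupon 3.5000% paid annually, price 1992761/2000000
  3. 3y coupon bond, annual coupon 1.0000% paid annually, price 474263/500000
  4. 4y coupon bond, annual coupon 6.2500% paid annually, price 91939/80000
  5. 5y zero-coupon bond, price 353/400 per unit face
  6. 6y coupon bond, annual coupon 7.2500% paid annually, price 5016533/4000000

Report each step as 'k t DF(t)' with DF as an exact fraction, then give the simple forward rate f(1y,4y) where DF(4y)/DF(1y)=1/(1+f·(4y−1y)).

1 1 389/400
2 2 4649/5000
3 3 9203/10000
4 4 2289/2500
5 5 353/400
6 6 857/1000
f(1y,4y) = ((389/400)/(2289/2500) − 1)/(3) = 569/27468 ≈ 2.0715%

step 1 [1y] swap r/1=11/389: DF=(1 − 11/389·(0))/(1+11/389) = 389/400 ≈ 0.972500
step 2 [2y] bond c/1=7/200: DF=(1992761/2000000 − 7/200·(0.972500))/(1+7/200) = 4649/5000 ≈ 0.929800
step 3 [3y] bond c/1=1/100: DF=(474263/500000 − 1/100·(0.972500+0.929800))/(1+1/100) = 9203/10000 ≈ 0.920300
step 4 [4y] bond c/1=1/16: DF=(91939/80000 − 1/16·(0.972500+0.929800+0.920300))/(1+1/16) = 2289/2500 ≈ 0.915600
step 5 [5y] zero: DF = P = 353/400 ≈ 0.882500
step 6 [6y] bond c/1=29/400: DF=(5016533/4000000 − 29/400·(0.972500+0.929800+0.920300+0.915600+0.882500))/(1+29/400) = 857/1000 ≈ 0.857000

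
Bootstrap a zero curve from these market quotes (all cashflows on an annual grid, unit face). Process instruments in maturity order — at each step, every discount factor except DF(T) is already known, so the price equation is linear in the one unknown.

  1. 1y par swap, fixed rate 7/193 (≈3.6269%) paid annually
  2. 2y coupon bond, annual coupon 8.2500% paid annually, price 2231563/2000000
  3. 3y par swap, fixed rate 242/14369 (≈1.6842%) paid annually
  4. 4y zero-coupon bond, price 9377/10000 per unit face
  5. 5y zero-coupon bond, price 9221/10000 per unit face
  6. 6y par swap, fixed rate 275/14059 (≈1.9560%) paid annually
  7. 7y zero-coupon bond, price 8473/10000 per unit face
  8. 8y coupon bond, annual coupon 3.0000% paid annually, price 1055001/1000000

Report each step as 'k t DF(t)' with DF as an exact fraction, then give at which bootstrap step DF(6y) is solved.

1 1 193/200
2 2 2393/2500
3 3 2379/2500
4 4 9377/10000
5 5 9221/10000
6 6 89/100
7 7 8473/10000
8 8 4179/5000
DF(6y) is solved at step 6

step 1 [1y] swap r/1=7/193: DF=(1 − 7/193·(0))/(1+7/193) = 193/200 ≈ 0.965000
step 2 [2y] bond c/1=33/400: DF=(2231563/2000000 − 33/400·(0.965000))/(1+33/400) = 2393/2500 ≈ 0.957200
step 3 [3y] swap r/1=242/14369: DF=(1 − 242/14369·(0.965000+0.957200))/(1+242/14369) = 2379/2500 ≈ 0.951600
step 4 [4y] zero: DF = P = 9377/10000 ≈ 0.937700
step 5 [5y] zero: DF = P = 9221/10000 ≈ 0.922100
step 6 [6y] swap r/1=275/14059: DF=(1 − 275/14059·(0.965000+0.957200+0.951600+0.937700+0.922100))/(1+275/14059) = 89/100 ≈ 0.890000
step 7 [7y] zero: DF = P = 8473/10000 ≈ 0.847300
step 8 [8y] bond c/1=3/100: DF=(1055001/1000000 − 3/100·(0.965000+0.957200+0.951600+0.937700+0.922100+0.890000+0.847300))/(1+3/100) = 4179/5000 ≈ 0.835800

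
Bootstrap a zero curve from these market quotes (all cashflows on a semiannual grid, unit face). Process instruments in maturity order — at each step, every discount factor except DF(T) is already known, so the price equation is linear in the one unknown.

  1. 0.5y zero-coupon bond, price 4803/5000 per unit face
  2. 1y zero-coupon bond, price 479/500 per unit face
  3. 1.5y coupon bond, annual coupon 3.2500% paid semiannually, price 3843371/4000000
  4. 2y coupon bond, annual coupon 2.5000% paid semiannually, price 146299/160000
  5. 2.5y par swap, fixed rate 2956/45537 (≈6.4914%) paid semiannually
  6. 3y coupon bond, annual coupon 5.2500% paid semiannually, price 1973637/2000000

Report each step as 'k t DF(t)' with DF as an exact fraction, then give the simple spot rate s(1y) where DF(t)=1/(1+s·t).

1 1/2 4803/5000
2 1 479/500
3 3/2 2287/2500
4 2 8681/10000
5 5/2 4261/5000
6 3 8451/10000
s(1y) = (1/(479/500) − 1)/(1) = 21/479 ≈ 4.3841%

step 1 [0.5y] zero: DF = P = 4803/5000 ≈ 0.960600
step 2 [1y] zero: DF = P = 479/500 ≈ 0.958000
step 3 [1.5y] bond c/2=13/800: DF=(3843371/4000000 − 13/800·(0.960600+0.958000))/(1+13/800) = 2287/2500 ≈ 0.914800
step 4 [2y] bond c/2=1/80: DF=(146299/160000 − 1/80·(0.960600+0.958000+0.914800))/(1+1/80) = 8681/10000 ≈ 0.868100
step 5 [2.5y] swap r/2=1478/45537: DF=(1 − 1478/45537·(0.960600+0.958000+0.914800+0.868100))/(1+1478/45537) = 4261/5000 ≈ 0.852200
step 6 [3y] bond c/2=21/800: DF=(1973637/2000000 − 21/800·(0.960600+0.958000+0.914800+0.868100+0.852200))/(1+21/800) = 8451/10000 ≈ 0.845100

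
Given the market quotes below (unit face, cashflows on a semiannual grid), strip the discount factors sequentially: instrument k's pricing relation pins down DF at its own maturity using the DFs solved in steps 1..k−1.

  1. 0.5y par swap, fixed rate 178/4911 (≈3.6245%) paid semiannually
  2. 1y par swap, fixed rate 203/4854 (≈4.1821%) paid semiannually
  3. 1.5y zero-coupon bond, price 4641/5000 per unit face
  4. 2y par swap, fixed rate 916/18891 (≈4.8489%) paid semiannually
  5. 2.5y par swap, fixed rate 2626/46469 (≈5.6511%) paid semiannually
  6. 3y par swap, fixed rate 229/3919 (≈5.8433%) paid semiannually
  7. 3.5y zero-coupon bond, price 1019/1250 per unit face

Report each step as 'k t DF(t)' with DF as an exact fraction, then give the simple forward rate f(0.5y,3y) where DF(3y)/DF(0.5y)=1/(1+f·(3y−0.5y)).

1 1/2 4911/5000
2 1 4797/5000
3 3/2 4641/5000
4 2 2271/2500
5 5/2 8687/10000
6 3 8397/10000
7 7/2 1019/1250
f(0.5y,3y) = ((4911/5000)/(8397/10000) − 1)/(5/2) = 190/2799 ≈ 6.7881%

step 1 [0.5y] swap r/2=89/4911: DF=(1 − 89/4911·(0))/(1+89/4911) = 4911/5000 ≈ 0.982200
step 2 [1y] swap r/2=203/9708: DF=(1 − 203/9708·(0.982200))/(1+203/9708) = 4797/5000 ≈ 0.959400
step 3 [1.5y] zero: DF = P = 4641/5000 ≈ 0.928200
step 4 [2y] swap r/2=458/18891: DF=(1 − 458/18891·(0.982200+0.959400+0.928200))/(1+458/18891) = 2271/2500 ≈ 0.908400
step 5 [2.5y] swap r/2=1313/46469: DF=(1 − 1313/46469·(0.982200+0.959400+0.928200+0.908400))/(1+1313/46469) = 8687/10000 ≈ 0.868700
step 6 [3y] swap r/2=229/7838: DF=(1 − 229/7838·(0.982200+0.959400+0.928200+0.908400+0.868700))/(1+229/7838) = 8397/10000 ≈ 0.839700
step 7 [3.5y] zero: DF = P = 1019/1250 ≈ 0.815200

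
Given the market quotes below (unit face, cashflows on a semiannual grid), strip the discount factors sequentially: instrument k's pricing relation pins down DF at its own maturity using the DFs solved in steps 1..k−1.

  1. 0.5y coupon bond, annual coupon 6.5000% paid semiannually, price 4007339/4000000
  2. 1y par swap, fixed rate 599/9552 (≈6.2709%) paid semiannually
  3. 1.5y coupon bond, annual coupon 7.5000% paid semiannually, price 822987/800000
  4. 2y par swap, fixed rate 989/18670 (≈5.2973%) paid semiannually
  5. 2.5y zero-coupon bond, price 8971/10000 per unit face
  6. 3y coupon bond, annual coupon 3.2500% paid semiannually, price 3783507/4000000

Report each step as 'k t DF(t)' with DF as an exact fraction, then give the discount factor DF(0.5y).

1 1/2 9703/10000
2 1 9401/10000
3 3/2 369/400
4 2 9011/10000
5 5/2 8971/10000
6 3 8567/10000
DF(0.5y) = 9703/10000 ≈ 0.970300

step 1 [0.5y] bond c/2=13/400: DF=(4007339/4000000 − 13/400·(0))/(1+13/400) = 9703/10000 ≈ 0.970300
step 2 [1y] swap r/2=599/19104: DF=(1 − 599/19104·(0.970300))/(1+599/19104) = 9401/10000 ≈ 0.940100
step 3 [1.5y] bond c/2=3/80: DF=(822987/800000 − 3/80·(0.970300+0.940100))/(1+3/80) = 369/400 ≈ 0.922500
step 4 [2y] swap r/2=989/37340: DF=(1 − 989/37340·(0.970300+0.940100+0.922500))/(1+989/37340) = 9011/10000 ≈ 0.901100
step 5 [2.5y] zero: DF = P = 8971/10000 ≈ 0.897100
step 6 [3y] bond c/2=13/800: DF=(3783507/4000000 − 13/800·(0.970300+0.940100+0.922500+0.901100+0.897100))/(1+13/800) = 8567/10000 ≈ 0.856700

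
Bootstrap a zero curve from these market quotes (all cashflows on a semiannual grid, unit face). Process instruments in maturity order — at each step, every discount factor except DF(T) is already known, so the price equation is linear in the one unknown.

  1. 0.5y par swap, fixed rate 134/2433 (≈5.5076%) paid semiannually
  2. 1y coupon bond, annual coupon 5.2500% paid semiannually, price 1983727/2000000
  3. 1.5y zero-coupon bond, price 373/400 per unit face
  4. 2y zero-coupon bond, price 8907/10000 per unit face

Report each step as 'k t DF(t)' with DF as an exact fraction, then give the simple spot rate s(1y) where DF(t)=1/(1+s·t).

step 1 [0.5y] swap r/2=67/2433: DF=(1 − 67/2433·(0))/(1+67/2433) = 2433/2500 ≈ 0.973200
step 2 [1y] bond c/2=21/800: DF=(1983727/2000000 − 21/800·(0.973200))/(1+21/800) = 1177/1250 ≈ 0.941600
step 3 [1.5y] zero: DF = P = 373/400 ≈ 0.932500
step 4 [2y] zero: DF = P = 8907/10000 ≈ 0.890700

1 1/2 2433/2500
2 1 1177/1250
3 3/2 373/400
4 2 8907/10000
s(1y) = (1/(1177/1250) − 1)/(1) = 73/1177 ≈ 6.2022%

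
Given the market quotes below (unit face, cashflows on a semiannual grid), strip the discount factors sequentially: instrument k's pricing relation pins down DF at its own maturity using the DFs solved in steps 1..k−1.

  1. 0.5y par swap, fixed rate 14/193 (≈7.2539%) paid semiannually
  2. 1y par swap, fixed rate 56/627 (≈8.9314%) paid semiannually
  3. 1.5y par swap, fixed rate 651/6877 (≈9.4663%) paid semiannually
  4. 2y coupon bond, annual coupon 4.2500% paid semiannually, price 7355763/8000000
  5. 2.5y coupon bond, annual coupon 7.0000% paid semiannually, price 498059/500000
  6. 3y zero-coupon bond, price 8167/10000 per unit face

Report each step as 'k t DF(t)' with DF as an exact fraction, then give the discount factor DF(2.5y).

step 1 [0.5y] swap r/2=7/193: DF=(1 − 7/193·(0))/(1+7/193) = 193/200 ≈ 0.965000
step 2 [1y] swap r/2=28/627: DF=(1 − 28/627·(0.965000))/(1+28/627) = 229/250 ≈ 0.916000
step 3 [1.5y] swap r/2=651/13754: DF=(1 − 651/13754·(0.965000+0.916000))/(1+651/13754) = 4349/5000 ≈ 0.869800
step 4 [2y] bond c/2=17/800: DF=(7355763/8000000 − 17/800·(0.965000+0.916000+0.869800))/(1+17/800) = 8431/10000 ≈ 0.843100
step 5 [2.5y] bond c/2=7/200: DF=(498059/500000 − 7/200·(0.965000+0.916000+0.869800+0.843100))/(1+7/200) = 8409/10000 ≈ 0.840900
step 6 [3y] zero: DF = P = 8167/10000 ≈ 0.816700

1 1/2 193/200
2 1 229/250
3 3/2 4349/5000
4 2 8431/10000
5 5/2 8409/10000
6 3 8167/10000
DF(2.5y) = 8409/10000 ≈ 0.840900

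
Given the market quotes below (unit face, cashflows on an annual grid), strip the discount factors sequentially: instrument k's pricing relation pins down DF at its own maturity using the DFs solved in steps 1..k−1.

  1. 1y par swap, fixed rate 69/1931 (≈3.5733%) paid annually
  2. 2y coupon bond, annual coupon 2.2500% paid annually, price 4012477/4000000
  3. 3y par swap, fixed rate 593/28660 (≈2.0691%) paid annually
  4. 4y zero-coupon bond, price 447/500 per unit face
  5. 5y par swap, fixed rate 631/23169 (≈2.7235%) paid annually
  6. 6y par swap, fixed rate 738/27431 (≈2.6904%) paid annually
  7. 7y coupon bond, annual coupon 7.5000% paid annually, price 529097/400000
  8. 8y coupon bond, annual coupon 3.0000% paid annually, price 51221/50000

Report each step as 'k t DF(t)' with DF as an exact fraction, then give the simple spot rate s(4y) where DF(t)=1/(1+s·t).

1 1 1931/2000
2 2 4799/5000
3 3 9407/10000
4 4 447/500
5 5 4369/5000
6 6 2131/2500
7 7 8477/10000
8 8 8101/10000
s(4y) = (1/(447/500) − 1)/(4) = 53/1788 ≈ 2.9642%

step 1 [1y] swap r/1=69/1931: DF=(1 − 69/1931·(0))/(1+69/1931) = 1931/2000 ≈ 0.965500
step 2 [2y] bond c/1=9/400: DF=(4012477/4000000 − 9/400·(0.965500))/(1+9/400) = 4799/5000 ≈ 0.959800
step 3 [3y] swap r/1=593/28660: DF=(1 − 593/28660·(0.965500+0.959800))/(1+593/28660) = 9407/10000 ≈ 0.940700
step 4 [4y] zero: DF = P = 447/500 ≈ 0.894000
step 5 [5y] swap r/1=631/23169: DF=(1 − 631/23169·(0.965500+0.959800+0.940700+0.894000))/(1+631/23169) = 4369/5000 ≈ 0.873800
step 6 [6y] swap r/1=738/27431: DF=(1 − 738/27431·(0.965500+0.959800+0.940700+0.894000+0.873800))/(1+738/27431) = 2131/2500 ≈ 0.852400
step 7 [7y] bond c/1=3/40: DF=(529097/400000 − 3/40·(0.965500+0.959800+0.940700+0.894000+0.873800+0.852400))/(1+3/40) = 8477/10000 ≈ 0.847700
step 8 [8y] bond c/1=3/100: DF=(51221/50000 − 3/100·(0.965500+0.959800+0.940700+0.894000+0.873800+0.852400+0.847700))/(1+3/100) = 8101/10000 ≈ 0.810100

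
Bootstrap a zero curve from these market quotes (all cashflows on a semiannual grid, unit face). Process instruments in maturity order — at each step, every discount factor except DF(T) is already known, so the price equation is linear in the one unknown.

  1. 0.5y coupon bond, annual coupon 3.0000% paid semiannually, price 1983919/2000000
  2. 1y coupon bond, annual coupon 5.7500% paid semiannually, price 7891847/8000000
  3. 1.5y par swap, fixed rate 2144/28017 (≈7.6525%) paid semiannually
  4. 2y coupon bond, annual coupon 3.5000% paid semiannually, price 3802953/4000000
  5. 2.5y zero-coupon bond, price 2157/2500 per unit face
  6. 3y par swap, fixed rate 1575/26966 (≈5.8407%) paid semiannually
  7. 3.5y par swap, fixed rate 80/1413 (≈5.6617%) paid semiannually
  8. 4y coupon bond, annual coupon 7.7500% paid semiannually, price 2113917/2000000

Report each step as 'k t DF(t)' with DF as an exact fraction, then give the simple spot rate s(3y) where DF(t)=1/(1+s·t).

step 1 [0.5y] bond c/2=3/200: DF=(1983919/2000000 − 3/200·(0))/(1+3/200) = 9773/10000 ≈ 0.977300
step 2 [1y] bond c/2=23/800: DF=(7891847/8000000 − 23/800·(0.977300))/(1+23/800) = 2329/2500 ≈ 0.931600
step 3 [1.5y] swap r/2=1072/28017: DF=(1 − 1072/28017·(0.977300+0.931600))/(1+1072/28017) = 558/625 ≈ 0.892800
step 4 [2y] bond c/2=7/400: DF=(3802953/4000000 − 7/400·(0.977300+0.931600+0.892800))/(1+7/400) = 4431/5000 ≈ 0.886200
step 5 [2.5y] zero: DF = P = 2157/2500 ≈ 0.862800
step 6 [3y] swap r/2=1575/53932: DF=(1 − 1575/53932·(0.977300+0.931600+0.892800+0.886200+0.862800))/(1+1575/53932) = 337/400 ≈ 0.842500
step 7 [3.5y] swap r/2=40/1413: DF=(1 − 40/1413·(0.977300+0.931600+0.892800+0.886200+0.862800+0.842500))/(1+40/1413) = 103/125 ≈ 0.824000
step 8 [4y] bond c/2=31/800: DF=(2113917/2000000 − 31/800·(0.977300+0.931600+0.892800+0.886200+0.862800+0.842500+0.824000))/(1+31/800) = 491/625 ≈ 0.785600

1 1/2 9773/10000
2 1 2329/2500
3 3/2 558/625
4 2 4431/5000
5 5/2 2157/2500
6 3 337/400
7 7/2 103/125
8 4 491/625
s(3y) = (1/(337/400) − 1)/(3) = 21/337 ≈ 6.2315%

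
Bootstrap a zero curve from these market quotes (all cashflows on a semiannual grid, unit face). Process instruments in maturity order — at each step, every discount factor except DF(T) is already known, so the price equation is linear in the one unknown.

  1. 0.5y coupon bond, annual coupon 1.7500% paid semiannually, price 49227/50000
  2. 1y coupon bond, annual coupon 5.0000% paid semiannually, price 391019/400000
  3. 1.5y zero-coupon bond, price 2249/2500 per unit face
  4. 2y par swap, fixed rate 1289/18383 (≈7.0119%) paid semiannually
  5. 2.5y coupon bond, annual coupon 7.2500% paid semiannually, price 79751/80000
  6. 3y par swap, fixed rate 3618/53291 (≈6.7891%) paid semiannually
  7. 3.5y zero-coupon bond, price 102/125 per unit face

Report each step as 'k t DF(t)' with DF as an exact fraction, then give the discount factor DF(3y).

1 1/2 122/125
2 1 9299/10000
3 3/2 2249/2500
4 2 8711/10000
5 5/2 4167/5000
6 3 8191/10000
7 7/2 102/125
DF(3y) = 8191/10000 ≈ 0.819100

step 1 [0.5y] bond c/2=7/800: DF=(49227/50000 − 7/800·(0))/(1+7/800) = 122/125 ≈ 0.976000
step 2 [1y] bond c/2=1/40: DF=(391019/400000 − 1/40·(0.976000))/(1+1/40) = 9299/10000 ≈ 0.929900
step 3 [1.5y] zero: DF = P = 2249/2500 ≈ 0.899600
step 4 [2y] swap r/2=1289/36766: DF=(1 − 1289/36766·(0.976000+0.929900+0.899600))/(1+1289/36766) = 8711/10000 ≈ 0.871100
step 5 [2.5y] bond c/2=29/800: DF=(79751/80000 − 29/800·(0.976000+0.929900+0.899600+0.871100))/(1+29/800) = 4167/5000 ≈ 0.833400
step 6 [3y] swap r/2=1809/53291: DF=(1 − 1809/53291·(0.976000+0.929900+0.899600+0.871100+0.833400))/(1+1809/53291) = 8191/10000 ≈ 0.819100
step 7 [3.5y] zero: DF = P = 102/125 ≈ 0.816000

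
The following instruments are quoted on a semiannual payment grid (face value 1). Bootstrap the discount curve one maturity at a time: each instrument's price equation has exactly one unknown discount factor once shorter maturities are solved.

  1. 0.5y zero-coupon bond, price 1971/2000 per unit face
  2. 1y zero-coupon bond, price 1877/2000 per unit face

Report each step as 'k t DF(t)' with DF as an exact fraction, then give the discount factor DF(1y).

step 1 [0.5y] zero: DF = P = 1971/2000 ≈ 0.985500
step 2 [1y] zero: DF = P = 1877/2000 ≈ 0.938500

1 1/2 1971/2000
2 1 1877/2000
DF(1y) = 1877/2000 ≈ 0.938500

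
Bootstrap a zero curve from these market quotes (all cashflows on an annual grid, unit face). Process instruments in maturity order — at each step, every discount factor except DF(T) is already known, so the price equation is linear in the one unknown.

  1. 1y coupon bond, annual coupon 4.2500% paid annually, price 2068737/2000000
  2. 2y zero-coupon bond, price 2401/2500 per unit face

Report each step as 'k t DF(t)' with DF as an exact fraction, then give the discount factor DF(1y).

step 1 [1y] bond c/1=17/400: DF=(2068737/2000000 − 17/400·(0))/(1+17/400) = 4961/5000 ≈ 0.992200
step 2 [2y] zero: DF = P = 2401/2500 ≈ 0.960400

1 1 4961/5000
2 2 2401/2500
DF(1y) = 4961/5000 ≈ 0.992200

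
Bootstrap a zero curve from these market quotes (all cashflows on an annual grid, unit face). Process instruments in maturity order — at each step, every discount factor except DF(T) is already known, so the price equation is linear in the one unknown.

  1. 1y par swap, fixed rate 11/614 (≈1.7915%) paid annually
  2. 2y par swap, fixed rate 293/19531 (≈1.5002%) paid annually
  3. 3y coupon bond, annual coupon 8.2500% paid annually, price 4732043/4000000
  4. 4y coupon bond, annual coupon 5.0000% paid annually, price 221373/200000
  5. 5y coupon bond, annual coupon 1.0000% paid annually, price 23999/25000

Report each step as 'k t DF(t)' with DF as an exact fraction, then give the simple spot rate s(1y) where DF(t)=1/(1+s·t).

1 1 614/625
2 2 9707/10000
3 3 118/125
4 4 4581/5000
5 5 9127/10000
s(1y) = (1/(614/625) − 1)/(1) = 11/614 ≈ 1.7915%

step 1 [1y] swap r/1=11/614: DF=(1 − 11/614·(0))/(1+11/614) = 614/625 ≈ 0.982400
step 2 [2y] swap r/1=293/19531: DF=(1 − 293/19531·(0.982400))/(1+293/19531) = 9707/10000 ≈ 0.970700
step 3 [3y] bond c/1=33/400: DF=(4732043/4000000 − 33/400·(0.982400+0.970700))/(1+33/400) = 118/125 ≈ 0.944000
step 4 [4y] bond c/1=1/20: DF=(221373/200000 − 1/20·(0.982400+0.970700+0.944000))/(1+1/20) = 4581/5000 ≈ 0.916200
step 5 [5y] bond c/1=1/100: DF=(23999/25000 − 1/100·(0.982400+0.970700+0.944000+0.916200))/(1+1/100) = 9127/10000 ≈ 0.912700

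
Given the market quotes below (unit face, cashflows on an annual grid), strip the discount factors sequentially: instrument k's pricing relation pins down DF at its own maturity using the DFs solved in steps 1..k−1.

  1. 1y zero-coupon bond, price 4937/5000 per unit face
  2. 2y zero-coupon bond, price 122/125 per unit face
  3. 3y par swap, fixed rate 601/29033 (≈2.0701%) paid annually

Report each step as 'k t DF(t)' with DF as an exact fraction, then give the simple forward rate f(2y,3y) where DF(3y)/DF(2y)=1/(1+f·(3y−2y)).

1 1 4937/5000
2 2 122/125
3 3 9399/10000
f(2y,3y) = ((122/125)/(9399/10000) − 1)/(1) = 361/9399 ≈ 3.8408%

step 1 [1y] zero: DF = P = 4937/5000 ≈ 0.987400
step 2 [2y] zero: DF = P = 122/125 ≈ 0.976000
step 3 [3y] swap r/1=601/29033: DF=(1 − 601/29033·(0.987400+0.976000))/(1+601/29033) = 9399/10000 ≈ 0.939900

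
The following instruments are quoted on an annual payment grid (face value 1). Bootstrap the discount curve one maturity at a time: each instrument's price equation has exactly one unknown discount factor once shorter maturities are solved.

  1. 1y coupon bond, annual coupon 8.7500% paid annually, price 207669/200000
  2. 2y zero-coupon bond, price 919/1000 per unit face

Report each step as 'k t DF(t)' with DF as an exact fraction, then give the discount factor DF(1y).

1 1 2387/2500
2 2 919/1000
DF(1y) = 2387/2500 ≈ 0.954800

step 1 [1y] bond c/1=7/80: DF=(207669/200000 − 7/80·(0))/(1+7/80) = 2387/2500 ≈ 0.954800
step 2 [2y] zero: DF = P = 919/1000 ≈ 0.919000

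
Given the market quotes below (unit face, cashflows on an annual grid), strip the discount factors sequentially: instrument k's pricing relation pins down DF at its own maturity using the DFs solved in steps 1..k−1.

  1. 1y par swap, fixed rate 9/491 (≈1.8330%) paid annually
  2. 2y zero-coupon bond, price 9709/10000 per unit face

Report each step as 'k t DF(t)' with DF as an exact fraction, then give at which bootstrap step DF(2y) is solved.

1 1 491/500
2 2 9709/10000
DF(2y) is solved at step 2

step 1 [1y] swap r/1=9/491: DF=(1 − 9/491·(0))/(1+9/491) = 491/500 ≈ 0.982000
step 2 [2y] zero: DF = P = 9709/10000 ≈ 0.970900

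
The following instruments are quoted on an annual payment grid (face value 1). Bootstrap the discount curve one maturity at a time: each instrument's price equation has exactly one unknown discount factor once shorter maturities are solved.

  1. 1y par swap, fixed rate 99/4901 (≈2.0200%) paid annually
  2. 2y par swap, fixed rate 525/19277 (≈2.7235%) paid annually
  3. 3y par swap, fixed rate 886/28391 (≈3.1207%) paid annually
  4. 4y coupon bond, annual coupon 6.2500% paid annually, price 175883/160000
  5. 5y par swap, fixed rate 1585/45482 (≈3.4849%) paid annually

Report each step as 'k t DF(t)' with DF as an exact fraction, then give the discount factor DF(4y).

step 1 [1y] swap r/1=99/4901: DF=(1 − 99/4901·(0))/(1+99/4901) = 4901/5000 ≈ 0.980200
step 2 [2y] swap r/1=525/19277: DF=(1 − 525/19277·(0.980200))/(1+525/19277) = 379/400 ≈ 0.947500
step 3 [3y] swap r/1=886/28391: DF=(1 − 886/28391·(0.980200+0.947500))/(1+886/28391) = 4557/5000 ≈ 0.911400
step 4 [4y] bond c/1=1/16: DF=(175883/160000 − 1/16·(0.980200+0.947500+0.911400))/(1+1/16) = 2169/2500 ≈ 0.867600
step 5 [5y] swap r/1=1585/45482: DF=(1 − 1585/45482·(0.980200+0.947500+0.911400+0.867600))/(1+1585/45482) = 1683/2000 ≈ 0.841500

1 1 4901/5000
2 2 379/400
3 3 4557/5000
4 4 2169/2500
5 5 1683/2000
DF(4y) = 2169/2500 ≈ 0.867600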